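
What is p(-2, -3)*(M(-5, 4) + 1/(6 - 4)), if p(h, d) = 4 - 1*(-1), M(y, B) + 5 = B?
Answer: -5/2 ≈ -2.5000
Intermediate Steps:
M(y, B) = -5 + B
p(h, d) = 5 (p(h, d) = 4 + 1 = 5)
p(-2, -3)*(M(-5, 4) + 1/(6 - 4)) = 5*((-5 + 4) + 1/(6 - 4)) = 5*(-1 + 1/2) = 5*(-1/2) = -5/2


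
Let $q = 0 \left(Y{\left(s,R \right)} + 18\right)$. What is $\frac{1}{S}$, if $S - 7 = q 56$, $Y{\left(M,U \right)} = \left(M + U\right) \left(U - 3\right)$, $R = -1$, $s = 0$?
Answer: $\frac{1}{7} \approx 0.14286$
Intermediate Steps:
$Y{\left(M,U \right)} = \left(-3 + U\right) \left(M + U\right)$ ($Y{\left(M,U \right)} = \left(M + U\right) \left(-3 + U\right) = \left(-3 + U\right) \left(M + U\right)$)
$q = 0$ ($q = 0 \left(\left(\left(-1\right)^{2} - 0 - -3 + 0 \left(-1\right)\right) + 18\right) = 0 \left(\left(1 + 0 + 3 + 0\right) + 18\right) = 0 \left(4 + 18\right) = 0 \cdot 22 = 0$)
$S = 7$ ($S = 7 + 0 \cdot 56 = 7 + 0 = 7$)
$\frac{1}{S} = \frac{1}{7}$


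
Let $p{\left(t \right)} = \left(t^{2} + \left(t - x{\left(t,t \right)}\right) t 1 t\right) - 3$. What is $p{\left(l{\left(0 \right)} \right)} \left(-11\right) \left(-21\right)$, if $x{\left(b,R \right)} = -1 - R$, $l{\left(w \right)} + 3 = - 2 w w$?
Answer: $-9009$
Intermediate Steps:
$l{\left(w \right)} = -3 - 2 w^{2}$ ($l{\left(w \right)} = -3 + - 2 w w = -3 - 2 w^{2}$)
$p{\left(t \right)} = -3 + t^{2} + t^{2} \left(1 + 2 t\right)$ ($p{\left(t \right)} = \left(t^{2} + \left(t - \left(-1 - t\right)\right) t 1 t\right) - 3 = \left(t^{2} + \left(t + \left(1 + t\right)\right) t 1 t\right) - 3 = \left(t^{2} + \left(1 + 2 t\right) t 1 t\right) - 3 = \left(t^{2} + t \left(1 + 2 t\right) 1 t\right) - 3 = \left(t^{2} + t \left(1 + 2 t\right) t\right) - 3 = \left(t^{2} + t^{2} \left(1 + 2 t\right)\right) - 3 = -3 + t^{2} + t^{2} \left(1 + 2 t\right)$)
$p{\left(l{\left(0 \right)} \right)} \left(-11\right) \left(-21\right) = \left(-3 + 2 \left(-3 - 2 \cdot 0^{2}\right)^{2} + 2 \left(-3 - 2 \cdot 0^{2}\right)^{3}\right) \left(-11\right) \left(-21\right) = \left(-3 + 2 \left(-3 - 0\right)^{2} + 2 \left(-3 - 0\right)^{3}\right) \left(-11\right) \left(-21\right) = \left(-3 + 2 \left(-3 + 0\right)^{2} + 2 \left(-3 + 0\right)^{3}\right) \left(-11\right) \left(-21\right) = \left(-3 + 2 \left(-3\right)^{2} + 2 \left(-3\right)^{3}\right) \left(-11\right) \left(-21\right) = \left(-3 + 2 \cdot 9 + 2 \left(-27\right)\right) \left(-11\right) \left(-21\right) = \left(-3 + 18 - 54\right) \left(-11\right) \left(-21\right) = \left(-39\right) \left(-11\right) \left(-21\right) = 429 \left(-21\right) = -9009$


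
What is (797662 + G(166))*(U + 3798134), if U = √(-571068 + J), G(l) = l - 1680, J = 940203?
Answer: 3023876787832 + 2388444*√41015 ≈ 3.0244e+12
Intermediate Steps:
G(l) = -1680 + l
U = 3*√41015 (U = √(-571068 + 940203) = √369135 = 3*√41015 ≈ 607.56)
(797662 + G(166))*(U + 3798134) = (797662 + (-1680 + 166))*(3*√41015 + 3798134) = (797662 - 1514)*(3798134 + 3*√41015) = 796148*(3798134 + 3*√41015) = 3023876787832 + 2388444*√41015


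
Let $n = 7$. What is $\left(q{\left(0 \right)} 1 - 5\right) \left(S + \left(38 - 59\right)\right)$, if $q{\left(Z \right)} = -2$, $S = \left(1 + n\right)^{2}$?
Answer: $-301$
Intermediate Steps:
$S = 64$ ($S = \left(1 + 7\right)^{2} = 8^{2} = 64$)
$\left(q{\left(0 \right)} 1 - 5\right) \left(S + \left(38 - 59\right)\right) = \left(\left(-2\right) 1 - 5\right) \left(64 + \left(38 - 59\right)\right) = \left(-2 - 5\right) \left(64 + \left(38 - 59\right)\right) = - 7 \left(64 - 21\right) = \left(-7\right) 43 = -301$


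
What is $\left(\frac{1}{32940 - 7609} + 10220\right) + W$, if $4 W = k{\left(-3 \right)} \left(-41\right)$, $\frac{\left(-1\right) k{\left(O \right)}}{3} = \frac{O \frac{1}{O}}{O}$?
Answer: $\frac{1034492713}{101324} \approx 10210.0$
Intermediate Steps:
$k{\left(O \right)} = - \frac{3}{O}$ ($k{\left(O \right)} = - 3 \frac{O \frac{1}{O}}{O} = - 3 \cdot 1 \frac{1}{O} = - \frac{3}{O}$)
$W = - \frac{41}{4}$ ($W = \frac{- \frac{3}{-3} \left(-41\right)}{4} = \frac{\left(-3\right) \left(- \frac{1}{3}\right) \left(-41\right)}{4} = \frac{1 \left(-41\right)}{4} = \frac{1}{4} \left(-41\right) = - \frac{41}{4} \approx -10.25$)
$\left(\frac{1}{32940 - 7609} + 10220\right) + W = \left(\frac{1}{32940 - 7609} + 10220\right) - \frac{41}{4} = \left(\frac{1}{25331} + 10220\right) - \frac{41}{4} = \frac{258882821}{25331} - \frac{41}{4} = \frac{1034492713}{101324}$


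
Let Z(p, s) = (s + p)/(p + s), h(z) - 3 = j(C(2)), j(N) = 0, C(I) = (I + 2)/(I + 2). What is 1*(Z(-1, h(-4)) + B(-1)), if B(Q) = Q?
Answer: 0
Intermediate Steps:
C(I) = 1 (C(I) = (2 + I)/(2 + I) = 1)
h(z) = 3 (h(z) = 3 + 0 = 3)
Z(p, s) = 1 (Z(p, s) = (p + s)/(p + s) = 1)
1*(Z(-1, h(-4)) + B(-1)) = 1*(1 - 1) = 1*0 = 0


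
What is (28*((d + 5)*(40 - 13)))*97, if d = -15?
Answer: -733320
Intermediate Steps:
(28*((d + 5)*(40 - 13)))*97 = (28*((-15 + 5)*(40 - 13)))*97 = (28*(-10*27))*97 = (28*(-270))*97 = -7560*97 = -733320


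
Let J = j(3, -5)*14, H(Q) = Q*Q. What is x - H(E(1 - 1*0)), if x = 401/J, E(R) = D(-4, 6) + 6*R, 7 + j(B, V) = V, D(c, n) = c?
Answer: -1073/168 ≈ -6.3869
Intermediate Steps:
j(B, V) = -7 + V
E(R) = -4 + 6*R
H(Q) = Q**2
J = -168 (J = (-7 - 5)*14 = -12*14 = -168)
x = -401/168 (x = 401/(-168) = 401*(-1/168) = -401/168 ≈ -2.3869)
x - H(E(1 - 1*0)) = -401/168 - (-4 + 6*(1 - 1*0))**2 = -401/168 - (-4 + 6*(1 + 0))**2 = -401/168 - (-4 + 6*1)**2 = -401/168 - (-4 + 6)**2 = -401/168 - 1*2**2 = -401/168 - 1*4 = -401/168 - 4 = -1073/168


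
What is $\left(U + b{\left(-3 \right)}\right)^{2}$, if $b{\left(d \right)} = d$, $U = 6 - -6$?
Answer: $81$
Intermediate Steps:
$U = 12$ ($U = 6 + 6 = 12$)
$\left(U + b{\left(-3 \right)}\right)^{2} = \left(12 - 3\right)^{2} = 9^{2} = 81$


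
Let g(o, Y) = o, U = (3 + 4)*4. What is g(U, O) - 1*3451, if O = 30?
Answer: -3423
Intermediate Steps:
U = 28 (U = 7*4 = 28)
g(U, O) - 1*3451 = 28 - 1*3451 = 28 - 3451 = -3423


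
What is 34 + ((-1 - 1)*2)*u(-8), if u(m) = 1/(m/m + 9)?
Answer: 168/5 ≈ 33.600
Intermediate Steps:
u(m) = 1/10 (u(m) = 1/(1 + 9) = 1/10)
34 + ((-1 - 1)*2)*u(-8) = 34 + ((-1 - 1)*2)*(1/10) = 34 - 2*2*(1/10) = 34 - 4*1/10 = 34 - 2/5 = 168/5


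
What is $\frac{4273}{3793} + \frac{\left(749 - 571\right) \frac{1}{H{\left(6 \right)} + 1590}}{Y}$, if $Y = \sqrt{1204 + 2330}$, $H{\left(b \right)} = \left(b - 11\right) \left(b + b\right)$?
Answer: $\frac{4273}{3793} + \frac{89 \sqrt{3534}}{2703510} \approx 1.1285$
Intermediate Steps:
$H{\left(b \right)} = 2 b \left(-11 + b\right)$ ($H{\left(b \right)} = \left(-11 + b\right) 2 b = 2 b \left(-11 + b\right)$)
$Y = \sqrt{3534} \approx 59.447$
$\frac{4273}{3793} + \frac{\left(749 - 571\right) \frac{1}{H{\left(6 \right)} + 1590}}{Y} = \frac{4273}{3793} + \frac{\left(749 - 571\right) \frac{1}{2 \cdot 6 \left(-11 + 6\right) + 1590}}{\sqrt{3534}} = 4273 \cdot \frac{1}{3793} + \frac{178}{2 \cdot 6 \left(-5\right) + 1590} \frac{\sqrt{3534}}{3534} = \frac{4273}{3793} + \frac{178}{-60 + 1590} \frac{\sqrt{3534}}{3534} = \frac{4273}{3793} + \frac{178}{1530} \frac{\sqrt{3534}}{3534} = \frac{4273}{3793} + 178 \cdot \frac{1}{1530} \frac{\sqrt{3534}}{3534} = \frac{4273}{3793} + \frac{89 \frac{\sqrt{3534}}{3534}}{765} = \frac{4273}{3793} + \frac{89 \sqrt{3534}}{2703510}$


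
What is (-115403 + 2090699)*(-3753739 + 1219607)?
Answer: -5005660803072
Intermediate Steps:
(-115403 + 2090699)*(-3753739 + 1219607) = 1975296*(-2534132) = -5005660803072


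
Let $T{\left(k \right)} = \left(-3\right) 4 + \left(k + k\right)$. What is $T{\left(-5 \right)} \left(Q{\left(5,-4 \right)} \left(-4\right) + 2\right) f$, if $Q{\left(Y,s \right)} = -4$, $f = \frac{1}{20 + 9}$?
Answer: $- \frac{396}{29} \approx -13.655$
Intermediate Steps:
$f = \frac{1}{29} \approx 0.034483$
$T{\left(k \right)} = -12 + 2 k$
$T{\left(-5 \right)} \left(Q{\left(5,-4 \right)} \left(-4\right) + 2\right) f = \left(-12 + 2 \left(-5\right)\right) \left(\left(-4\right) \left(-4\right) + 2\right) \frac{1}{29} = \left(-12 - 10\right) \left(16 + 2\right) \frac{1}{29} = \left(-22\right) 18 \cdot \frac{1}{29} = \left(-396\right) \frac{1}{29} = - \frac{396}{29}$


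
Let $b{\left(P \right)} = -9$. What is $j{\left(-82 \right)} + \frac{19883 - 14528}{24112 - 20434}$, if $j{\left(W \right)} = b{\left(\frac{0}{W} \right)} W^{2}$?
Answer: $- \frac{74190831}{1226} \approx -60515.0$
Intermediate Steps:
$j{\left(W \right)} = - 9 W^{2}$
$j{\left(-82 \right)} + \frac{19883 - 14528}{24112 - 20434} = - 9 \left(-82\right)^{2} + \frac{19883 - 14528}{24112 - 20434} = \left(-9\right) 6724 + \frac{5355}{3678} = -60516 + 5355 \cdot \frac{1}{3678} = -60516 + \frac{1785}{1226} = - \frac{74190831}{1226}$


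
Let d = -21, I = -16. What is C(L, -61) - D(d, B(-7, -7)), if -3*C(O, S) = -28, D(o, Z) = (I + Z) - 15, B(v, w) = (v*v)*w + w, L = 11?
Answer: 1171/3 ≈ 390.33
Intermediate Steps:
B(v, w) = w + w*v² (B(v, w) = v²*w + w = w*v² + w = w + w*v²)
D(o, Z) = -31 + Z (D(o, Z) = (-16 + Z) - 15 = -31 + Z)
C(O, S) = 28/3 (C(O, S) = -⅓*(-28) = 28/3)
C(L, -61) - D(d, B(-7, -7)) = 28/3 - (-31 - 7*(1 + (-7)²)) = 28/3 - (-31 - 7*(1 + 49)) = 28/3 - (-31 - 7*50) = 28/3 - (-31 - 350) = 28/3 - 1*(-381) = 28/3 + 381 = 1171/3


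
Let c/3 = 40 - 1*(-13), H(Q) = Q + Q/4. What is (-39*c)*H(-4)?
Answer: 31005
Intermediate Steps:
H(Q) = 5*Q/4 (H(Q) = Q + Q*(¼) = Q + Q/4 = 5*Q/4)
c = 159 (c = 3*(40 - 1*(-13)) = 3*(40 + 13) = 3*53 = 159)
(-39*c)*H(-4) = (-39*159)*((5/4)*(-4)) = -6201*(-5) = 31005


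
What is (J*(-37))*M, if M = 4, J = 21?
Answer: -3108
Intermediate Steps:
(J*(-37))*M = (21*(-37))*4 = -777*4 = -3108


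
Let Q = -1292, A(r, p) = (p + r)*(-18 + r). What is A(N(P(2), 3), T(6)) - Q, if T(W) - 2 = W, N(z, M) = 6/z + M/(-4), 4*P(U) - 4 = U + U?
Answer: 18089/16 ≈ 1130.6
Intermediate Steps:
P(U) = 1 + U/2 (P(U) = 1 + (U + U)/4 = 1 + (2*U)/4 = 1 + U/2)
N(z, M) = 6/z - M/4 (N(z, M) = 6/z + M*(-¼) = 6/z - M/4)
T(W) = 2 + W
A(r, p) = (-18 + r)*(p + r)
A(N(P(2), 3), T(6)) - Q = ((6/(1 + (½)*2) - ¼*3)² - 18*(2 + 6) - 18*(6/(1 + (½)*2) - ¼*3) + (2 + 6)*(6/(1 + (½)*2) - ¼*3)) - 1*(-1292) = ((6/(1 + 1) - ¾)² - 18*8 - 18*(6/(1 + 1) - ¾) + 8*(6/(1 + 1) - ¾)) + 1292 = ((6/2 - ¾)² - 144 - 18*(6/2 - ¾) + 8*(6/2 - ¾)) + 1292 = ((6*(½) - ¾)² - 144 - 18*(6*(½) - ¾) + 8*(6*(½) - ¾)) + 1292 = ((3 - ¾)² - 144 - 18*(3 - ¾) + 8*(3 - ¾)) + 1292 = ((9/4)² - 144 - 18*9/4 + 8*(9/4)) + 1292 = (81/16 - 144 - 81/2 + 18) + 1292 = -2583/16 + 1292 = 18089/16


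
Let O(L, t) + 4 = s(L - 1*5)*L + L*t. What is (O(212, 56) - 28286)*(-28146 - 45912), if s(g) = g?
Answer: -2034077028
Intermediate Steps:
O(L, t) = -4 + L*t + L*(-5 + L) (O(L, t) = -4 + ((L - 1*5)*L + L*t) = -4 + ((L - 5)*L + L*t) = -4 + ((-5 + L)*L + L*t) = -4 + (L*(-5 + L) + L*t) = -4 + (L*t + L*(-5 + L)) = -4 + L*t + L*(-5 + L))
(O(212, 56) - 28286)*(-28146 - 45912) = ((-4 + 212*56 + 212*(-5 + 212)) - 28286)*(-28146 - 45912) = ((-4 + 11872 + 212*207) - 28286)*(-74058) = ((-4 + 11872 + 43884) - 28286)*(-74058) = (55752 - 28286)*(-74058) = 27466*(-74058) = -2034077028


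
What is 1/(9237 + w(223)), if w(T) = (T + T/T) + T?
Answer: 1/9684 ≈ 0.00010326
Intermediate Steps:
w(T) = 1 + 2*T (w(T) = (T + 1) + T = (1 + T) + T = 1 + 2*T)
1/(9237 + w(223)) = 1/(9237 + (1 + 2*223)) = 1/(9237 + (1 + 446)) = 1/(9237 + 447) = 1/9684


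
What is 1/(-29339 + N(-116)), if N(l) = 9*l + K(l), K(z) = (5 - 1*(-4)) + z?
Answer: -1/30490 ≈ -3.2798e-5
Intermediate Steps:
K(z) = 9 + z (K(z) = (5 + 4) + z = 9 + z)
N(l) = 9 + 10*l (N(l) = 9*l + (9 + l) = 9 + 10*l)
1/(-29339 + N(-116)) = 1/(-29339 + (9 + 10*(-116))) = 1/(-29339 + (9 - 1160)) = 1/(-29339 - 1151) = 1/(-30490) = -1/30490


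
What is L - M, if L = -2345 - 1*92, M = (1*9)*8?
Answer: -2509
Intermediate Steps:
M = 72 (M = 9*8 = 72)
L = -2437 (L = -2345 - 92 = -2437)
L - M = -2437 - 1*72 = -2437 - 72 = -2509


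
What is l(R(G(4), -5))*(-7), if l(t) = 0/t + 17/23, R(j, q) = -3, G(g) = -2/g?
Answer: -119/23 ≈ -5.1739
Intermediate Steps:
l(t) = 17/23 (l(t) = 0 + 17*(1/23) = 0 + 17/23 = 17/23)
l(R(G(4), -5))*(-7) = (17/23)*(-7) = -119/23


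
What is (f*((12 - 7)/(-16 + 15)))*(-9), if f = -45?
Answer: -2025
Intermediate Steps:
(f*((12 - 7)/(-16 + 15)))*(-9) = -45*(12 - 7)/(-16 + 15)*(-9) = -225/(-1)*(-9) = -225*(-1)*(-9) = -45*(-5)*(-9) = 225*(-9) = -2025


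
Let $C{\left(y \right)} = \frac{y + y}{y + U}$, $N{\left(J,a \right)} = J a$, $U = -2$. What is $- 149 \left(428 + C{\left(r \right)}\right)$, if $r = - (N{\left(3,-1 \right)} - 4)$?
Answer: $- \frac{320946}{5} \approx -64189.0$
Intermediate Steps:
$r = 7$ ($r = - (3 \left(-1\right) - 4) = - (-3 - 4) = \left(-1\right) \left(-7\right) = 7$)
$C{\left(y \right)} = \frac{2 y}{-2 + y}$ ($C{\left(y \right)} = \frac{y + y}{y - 2} = \frac{2 y}{-2 + y}$)
$- 149 \left(428 + C{\left(r \right)}\right) = - 149 \left(428 + 2 \cdot 7 \frac{1}{-2 + 7}\right) = - 149 \left(428 + 2 \cdot 7 \cdot \frac{1}{5}\right) = - 149 \left(428 + \frac{14}{5}\right) = \left(-149\right) \frac{2154}{5} = - \frac{320946}{5}$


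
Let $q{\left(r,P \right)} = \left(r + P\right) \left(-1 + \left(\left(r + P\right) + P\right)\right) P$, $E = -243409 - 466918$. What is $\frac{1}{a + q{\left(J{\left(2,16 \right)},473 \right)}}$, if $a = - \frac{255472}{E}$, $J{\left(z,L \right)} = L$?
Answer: $\frac{710327}{157888940713831} \approx 4.4989 \cdot 10^{-9}$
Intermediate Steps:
$E = -710327$
$q{\left(r,P \right)} = P \left(P + r\right) \left(-1 + r + 2 P\right)$ ($q{\left(r,P \right)} = \left(P + r\right) \left(-1 + \left(\left(P + r\right) + P\right)\right) P = \left(P + r\right) \left(-1 + \left(r + 2 P\right)\right) P = \left(P + r\right) \left(-1 + r + 2 P\right) P = P \left(P + r\right) \left(-1 + r + 2 P\right)$)
$a = \frac{255472}{710327}$ ($a = - \frac{255472}{-710327} = \left(-255472\right) \left(- \frac{1}{710327}\right) = \frac{255472}{710327} \approx 0.35965$)
$\frac{1}{a + q{\left(J{\left(2,16 \right)},473 \right)}} = \frac{1}{\frac{255472}{710327} + 473 \left(16^{2} - 473 - 16 + 2 \cdot 473^{2} + 3 \cdot 473 \cdot 16\right)} = \frac{1}{\frac{255472}{710327} + 473 \left(256 - 473 - 16 + 2 \cdot 223729 + 22704\right)} = \frac{1}{\frac{255472}{710327} + 473 \left(256 - 473 - 16 + 447458 + 22704\right)} = \frac{1}{\frac{255472}{710327} + 473 \cdot 469929} = \frac{1}{\frac{255472}{710327} + 222276417} = \frac{1}{\frac{157888940713831}{710327}} = \frac{710327}{157888940713831}$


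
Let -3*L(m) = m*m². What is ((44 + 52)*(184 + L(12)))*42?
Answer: -1580544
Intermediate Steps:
L(m) = -m³/3 (L(m) = -m*m²/3 = -m³/3)
((44 + 52)*(184 + L(12)))*42 = ((44 + 52)*(184 - ⅓*12³))*42 = (96*(184 - ⅓*1728))*42 = (96*(184 - 576))*42 = (96*(-392))*42 = -37632*42 = -1580544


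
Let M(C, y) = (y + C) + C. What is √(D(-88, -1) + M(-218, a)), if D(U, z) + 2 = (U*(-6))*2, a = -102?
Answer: 2*√129 ≈ 22.716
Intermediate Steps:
M(C, y) = y + 2*C (M(C, y) = (C + y) + C = y + 2*C)
D(U, z) = -2 - 12*U (D(U, z) = -2 + (U*(-6))*2 = -2 - 6*U*2 = -2 - 12*U)
√(D(-88, -1) + M(-218, a)) = √((-2 - 12*(-88)) + (-102 + 2*(-218))) = √((-2 + 1056) + (-102 - 436)) = √(1054 - 538) = √516 = 2*√129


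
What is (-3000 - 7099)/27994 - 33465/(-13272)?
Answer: 133797547/61922728 ≈ 2.1607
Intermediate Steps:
(-3000 - 7099)/27994 - 33465/(-13272) = -10099*1/27994 - 33465*(-1/13272) = -10099/27994 + 11155/4424 = 133797547/61922728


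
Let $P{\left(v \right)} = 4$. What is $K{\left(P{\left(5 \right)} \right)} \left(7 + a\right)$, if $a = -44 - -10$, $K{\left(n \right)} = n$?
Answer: $-108$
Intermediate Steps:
$a = -34$ ($a = -44 + 10 = -34$)
$K{\left(P{\left(5 \right)} \right)} \left(7 + a\right) = 4 \left(7 - 34\right) = 4 \left(-27\right) = -108$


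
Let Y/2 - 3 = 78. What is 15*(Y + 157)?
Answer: 4785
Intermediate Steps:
Y = 162 (Y = 6 + 2*78 = 6 + 156 = 162)
15*(Y + 157) = 15*(162 + 157) = 15*319 = 4785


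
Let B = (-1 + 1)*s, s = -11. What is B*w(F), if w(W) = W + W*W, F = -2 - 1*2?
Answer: 0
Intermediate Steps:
F = -4 (F = -2 - 2 = -4)
w(W) = W + W**2
B = 0 (B = (-1 + 1)*(-11) = 0*(-11) = 0)
B*w(F) = 0*(-4*(1 - 4)) = 0*(-4*(-3)) = 0*12 = 0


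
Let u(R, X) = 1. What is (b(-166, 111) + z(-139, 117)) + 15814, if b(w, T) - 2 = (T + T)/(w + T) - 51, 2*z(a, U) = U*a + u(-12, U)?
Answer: 419648/55 ≈ 7630.0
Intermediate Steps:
z(a, U) = ½ + U*a/2 (z(a, U) = (U*a + 1)/2 = (1 + U*a)/2 = ½ + U*a/2)
b(w, T) = -49 + 2*T/(T + w) (b(w, T) = 2 + ((T + T)/(w + T) - 51) = 2 + ((2*T)/(T + w) - 51) = 2 + (2*T/(T + w) - 51) = 2 + (-51 + 2*T/(T + w)) = -49 + 2*T/(T + w))
(b(-166, 111) + z(-139, 117)) + 15814 = ((-49*(-166) - 47*111)/(111 - 166) + (½ + (½)*117*(-139))) + 15814 = ((8134 - 5217)/(-55) + (½ - 16263/2)) + 15814 = (-1/55*2917 - 8131) + 15814 = (-2917/55 - 8131) + 15814 = -450122/55 + 15814 = 419648/55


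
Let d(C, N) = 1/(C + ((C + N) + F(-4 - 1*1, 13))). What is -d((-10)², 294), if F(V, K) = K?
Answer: -1/507 ≈ -0.0019724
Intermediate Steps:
d(C, N) = 1/(13 + N + 2*C) (d(C, N) = 1/(C + ((C + N) + 13)) = 1/(C + (13 + C + N)) = 1/(13 + N + 2*C))
-d((-10)², 294) = -1/(13 + 294 + 2*(-10)²) = -1/(13 + 294 + 2*100) = -1/(13 + 294 + 200) = -1/507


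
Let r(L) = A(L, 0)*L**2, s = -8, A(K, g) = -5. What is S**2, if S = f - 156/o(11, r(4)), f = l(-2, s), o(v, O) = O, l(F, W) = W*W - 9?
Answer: 1297321/400 ≈ 3243.3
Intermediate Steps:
l(F, W) = -9 + W**2 (l(F, W) = W**2 - 9 = -9 + W**2)
r(L) = -5*L**2
f = 55 (f = -9 + (-8)**2 = -9 + 64 = 55)
S = 1139/20 (S = 55 - 156/((-5*4**2)) = 55 - 156/((-5*16)) = 55 - 156/(-80) = 55 - 156*(-1/80) = 55 + 39/20 = 1139/20 ≈ 56.950)
S**2 = (1139/20)**2 = 1297321/400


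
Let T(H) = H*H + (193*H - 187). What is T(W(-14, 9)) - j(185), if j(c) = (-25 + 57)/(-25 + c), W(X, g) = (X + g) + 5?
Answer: -936/5 ≈ -187.20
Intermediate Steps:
W(X, g) = 5 + X + g
j(c) = 32/(-25 + c)
T(H) = -187 + H² + 193*H (T(H) = H² + (-187 + 193*H) = -187 + H² + 193*H)
T(W(-14, 9)) - j(185) = (-187 + (5 - 14 + 9)² + 193*(5 - 14 + 9)) - 32/(-25 + 185) = (-187 + 0² + 193*0) - 32/160 = (-187 + 0 + 0) - 32/160 = -187 - 1*⅕ = -187 - ⅕ = -936/5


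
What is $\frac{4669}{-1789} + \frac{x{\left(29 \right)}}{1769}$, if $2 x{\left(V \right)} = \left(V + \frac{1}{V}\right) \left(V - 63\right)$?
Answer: $- \frac{265132115}{91777489} \approx -2.8889$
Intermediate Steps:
$x{\left(V \right)} = \frac{\left(-63 + V\right) \left(V + \frac{1}{V}\right)}{2}$ ($x{\left(V \right)} = \frac{\left(V + \frac{1}{V}\right) \left(V - 63\right)}{2} = \frac{\left(V + \frac{1}{V}\right) \left(-63 + V\right)}{2} = \frac{\left(-63 + V\right) \left(V + \frac{1}{V}\right)}{2}$)
$\frac{4669}{-1789} + \frac{x{\left(29 \right)}}{1769} = \frac{4669}{-1789} + \frac{\frac{1}{2} \cdot \frac{1}{29} \left(-63 + 29 \left(1 + 29^{2} - 1827\right)\right)}{1769} = 4669 \left(- \frac{1}{1789}\right) + \frac{1}{2} \cdot \frac{1}{29} \left(-63 + 29 \left(1 + 841 - 1827\right)\right) \frac{1}{1769} = - \frac{4669}{1789} + \frac{1}{2} \cdot \frac{1}{29} \left(-63 + 29 \left(-985\right)\right) \frac{1}{1769} = - \frac{4669}{1789} + \frac{1}{2} \cdot \frac{1}{29} \left(-63 - 28565\right) \frac{1}{1769} = - \frac{4669}{1789} + \frac{1}{2} \cdot \frac{1}{29} \left(-28628\right) \frac{1}{1769} = - \frac{4669}{1789} - \frac{14314}{51301} = - \frac{265132115}{91777489}$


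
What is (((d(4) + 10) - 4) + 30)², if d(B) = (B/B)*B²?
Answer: 2704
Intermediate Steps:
d(B) = B² (d(B) = 1*B² = B²)
(((d(4) + 10) - 4) + 30)² = (((4² + 10) - 4) + 30)² = (((16 + 10) - 4) + 30)² = ((26 - 4) + 30)² = (22 + 30)² = 52² = 2704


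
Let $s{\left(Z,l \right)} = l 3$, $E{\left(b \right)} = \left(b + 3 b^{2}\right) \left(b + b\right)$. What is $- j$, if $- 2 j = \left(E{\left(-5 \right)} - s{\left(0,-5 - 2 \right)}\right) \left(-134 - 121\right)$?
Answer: $\frac{173145}{2} \approx 86573.0$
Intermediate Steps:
$E{\left(b \right)} = 2 b \left(b + 3 b^{2}\right)$ ($E{\left(b \right)} = \left(b + 3 b^{2}\right) 2 b = 2 b \left(b + 3 b^{2}\right)$)
$s{\left(Z,l \right)} = 3 l$
$j = - \frac{173145}{2}$ ($j = - \frac{\left(\left(-5\right)^{2} \left(2 + 6 \left(-5\right)\right) - 3 \left(-5 - 2\right)\right) \left(-134 - 121\right)}{2} = - \frac{\left(25 \left(2 - 30\right) - 3 \left(-7\right)\right) \left(-255\right)}{2} = - \frac{\left(25 \left(-28\right) - -21\right) \left(-255\right)}{2} = - \frac{\left(-700 + 21\right) \left(-255\right)}{2} = - \frac{\left(-679\right) \left(-255\right)}{2} = \left(- \frac{1}{2}\right) 173145 = - \frac{173145}{2} \approx -86573.0$)
$- j = \left(-1\right) \left(- \frac{173145}{2}\right) = \frac{173145}{2}$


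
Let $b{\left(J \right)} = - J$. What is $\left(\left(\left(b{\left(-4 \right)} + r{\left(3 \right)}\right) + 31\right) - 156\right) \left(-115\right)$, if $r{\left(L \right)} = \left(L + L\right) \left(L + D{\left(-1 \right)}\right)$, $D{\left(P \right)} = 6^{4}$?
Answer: $-882395$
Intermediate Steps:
$D{\left(P \right)} = 1296$
$r{\left(L \right)} = 2 L \left(1296 + L\right)$ ($r{\left(L \right)} = \left(L + L\right) \left(L + 1296\right) = 2 L \left(1296 + L\right)$)
$\left(\left(\left(b{\left(-4 \right)} + r{\left(3 \right)}\right) + 31\right) - 156\right) \left(-115\right) = \left(\left(\left(\left(-1\right) \left(-4\right) + 2 \cdot 3 \left(1296 + 3\right)\right) + 31\right) - 156\right) \left(-115\right) = \left(\left(\left(4 + 2 \cdot 3 \cdot 1299\right) + 31\right) - 156\right) \left(-115\right) = \left(\left(\left(4 + 7794\right) + 31\right) - 156\right) \left(-115\right) = \left(\left(7798 + 31\right) - 156\right) \left(-115\right) = \left(7829 - 156\right) \left(-115\right) = 7673 \left(-115\right) = -882395$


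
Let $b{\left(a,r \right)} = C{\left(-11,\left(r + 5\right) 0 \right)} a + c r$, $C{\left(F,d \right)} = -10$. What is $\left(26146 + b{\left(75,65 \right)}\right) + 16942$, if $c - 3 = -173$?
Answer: $31288$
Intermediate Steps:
$c = -170$ ($c = 3 - 173 = -170$)
$b{\left(a,r \right)} = - 170 r - 10 a$ ($b{\left(a,r \right)} = - 10 a - 170 r = - 170 r - 10 a$)
$\left(26146 + b{\left(75,65 \right)}\right) + 16942 = \left(26146 - 11800\right) + 16942 = 14346 + 16942 = 31288$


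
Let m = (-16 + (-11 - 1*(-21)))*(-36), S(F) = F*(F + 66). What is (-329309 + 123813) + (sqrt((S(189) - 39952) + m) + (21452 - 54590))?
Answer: -238634 + sqrt(8459) ≈ -2.3854e+5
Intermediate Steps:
S(F) = F*(66 + F)
m = 216 (m = (-16 + (-11 + 21))*(-36) = (-16 + 10)*(-36) = -6*(-36) = 216)
(-329309 + 123813) + (sqrt((S(189) - 39952) + m) + (21452 - 54590)) = (-329309 + 123813) + (sqrt((189*(66 + 189) - 39952) + 216) + (21452 - 54590)) = -205496 + (sqrt((189*255 - 39952) + 216) - 33138) = -205496 + (sqrt((48195 - 39952) + 216) - 33138) = -205496 + (sqrt(8243 + 216) - 33138) = -205496 + (sqrt(8459) - 33138) = -205496 + (-33138 + sqrt(8459)) = -238634 + sqrt(8459)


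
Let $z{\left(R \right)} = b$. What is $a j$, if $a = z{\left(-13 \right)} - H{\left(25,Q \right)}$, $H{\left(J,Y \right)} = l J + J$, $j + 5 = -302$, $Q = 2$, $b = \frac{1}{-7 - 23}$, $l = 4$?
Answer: $\frac{1151557}{30} \approx 38385.0$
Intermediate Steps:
$b = - \frac{1}{30}$ ($b = \frac{1}{-30} = - \frac{1}{30} \approx -0.033333$)
$z{\left(R \right)} = - \frac{1}{30}$
$j = -307$ ($j = -5 - 302 = -307$)
$H{\left(J,Y \right)} = 5 J$ ($H{\left(J,Y \right)} = 4 J + J = 5 J$)
$a = - \frac{3751}{30}$ ($a = - \frac{1}{30} - 5 \cdot 25 = - \frac{1}{30} - 125 = - \frac{3751}{30} \approx -125.03$)
$a j = \left(- \frac{3751}{30}\right) \left(-307\right) = \frac{1151557}{30}$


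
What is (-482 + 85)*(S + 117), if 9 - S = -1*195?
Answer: -127437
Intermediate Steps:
S = 204 (S = 9 - (-1)*195 = 9 - 1*(-195) = 9 + 195 = 204)
(-482 + 85)*(S + 117) = (-482 + 85)*(204 + 117) = -397*321 = -127437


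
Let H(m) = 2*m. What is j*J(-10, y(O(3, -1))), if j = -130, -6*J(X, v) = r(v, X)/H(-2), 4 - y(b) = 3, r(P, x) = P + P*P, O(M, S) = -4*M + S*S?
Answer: -65/6 ≈ -10.833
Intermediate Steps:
O(M, S) = S² - 4*M (O(M, S) = -4*M + S² = S² - 4*M)
r(P, x) = P + P²
y(b) = 1 (y(b) = 4 - 1*3 = 4 - 3 = 1)
J(X, v) = v*(1 + v)/24 (J(X, v) = -v*(1 + v)/(6*(2*(-2))) = -v*(1 + v)/(6*(-4)) = -v*(1 + v)*(-1)/(6*4) = -(-1)*v*(1 + v)/24 = v*(1 + v)/24)
j*J(-10, y(O(3, -1))) = -65*(1 + 1)/12 = -65*2/12 = -130*1/12 = -65/6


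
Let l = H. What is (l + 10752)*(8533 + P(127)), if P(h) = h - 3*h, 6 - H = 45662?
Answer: -288970216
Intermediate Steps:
H = -45656 (H = 6 - 1*45662 = 6 - 45662 = -45656)
l = -45656
P(h) = -2*h
(l + 10752)*(8533 + P(127)) = (-45656 + 10752)*(8533 - 2*127) = -34904*(8533 - 254) = -34904*8279 = -288970216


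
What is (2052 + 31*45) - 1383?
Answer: 2064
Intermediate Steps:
(2052 + 31*45) - 1383 = (2052 + 1395) - 1383 = 3447 - 1383 = 2064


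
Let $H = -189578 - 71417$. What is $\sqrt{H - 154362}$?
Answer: $i \sqrt{415357} \approx 644.48 i$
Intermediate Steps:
$H = -260995$ ($H = -189578 - 71417 = -260995$)
$\sqrt{H - 154362} = \sqrt{-260995 - 154362} = \sqrt{-415357} = i \sqrt{415357}$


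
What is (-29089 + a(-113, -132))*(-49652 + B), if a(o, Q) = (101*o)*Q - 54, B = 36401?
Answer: -19576669623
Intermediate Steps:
a(o, Q) = -54 + 101*Q*o (a(o, Q) = 101*Q*o - 54 = -54 + 101*Q*o)
(-29089 + a(-113, -132))*(-49652 + B) = (-29089 + (-54 + 101*(-132)*(-113)))*(-49652 + 36401) = (-29089 + (-54 + 1506516))*(-13251) = (-29089 + 1506462)*(-13251) = 1477373*(-13251) = -19576669623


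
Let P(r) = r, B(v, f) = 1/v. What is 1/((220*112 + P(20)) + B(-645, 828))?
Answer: 645/15905699 ≈ 4.0552e-5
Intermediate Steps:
1/((220*112 + P(20)) + B(-645, 828)) = 1/((220*112 + 20) + 1/(-645)) = 1/((24640 + 20) - 1/645) = 1/(24660 - 1/645) = 1/(15905699/645) = 645/15905699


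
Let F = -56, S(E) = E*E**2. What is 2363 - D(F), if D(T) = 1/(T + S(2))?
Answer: 113425/48 ≈ 2363.0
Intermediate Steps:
S(E) = E**3
D(T) = 1/(8 + T) (D(T) = 1/(T + 2**3) = 1/(T + 8) = 1/(8 + T))
2363 - D(F) = 2363 - 1/(8 - 56) = 2363 - 1/(-48) = 2363 - 1*(-1/48) = 2363 + 1/48 = 113425/48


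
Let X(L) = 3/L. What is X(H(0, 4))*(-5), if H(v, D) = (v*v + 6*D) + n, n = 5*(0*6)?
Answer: -5/8 ≈ -0.62500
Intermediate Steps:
n = 0 (n = 5*0 = 0)
H(v, D) = v² + 6*D (H(v, D) = (v*v + 6*D) + 0 = (v² + 6*D) + 0 = v² + 6*D)
X(H(0, 4))*(-5) = (3/(0² + 6*4))*(-5) = (3/(0 + 24))*(-5) = (3/24)*(-5) = (3*(1/24))*(-5) = (⅛)*(-5) = -5/8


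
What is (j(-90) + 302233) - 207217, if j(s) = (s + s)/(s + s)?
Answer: 95017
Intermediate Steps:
j(s) = 1 (j(s) = (2*s)/((2*s)) = (2*s)*(1/(2*s)) = 1)
(j(-90) + 302233) - 207217 = (1 + 302233) - 207217 = 302234 - 207217 = 95017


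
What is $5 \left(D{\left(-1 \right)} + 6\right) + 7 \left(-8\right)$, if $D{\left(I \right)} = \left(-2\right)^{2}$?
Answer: $-6$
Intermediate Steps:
$D{\left(I \right)} = 4$
$5 \left(D{\left(-1 \right)} + 6\right) + 7 \left(-8\right) = 5 \left(4 + 6\right) + 7 \left(-8\right) = 5 \cdot 10 - 56 = 50 - 56 = -6$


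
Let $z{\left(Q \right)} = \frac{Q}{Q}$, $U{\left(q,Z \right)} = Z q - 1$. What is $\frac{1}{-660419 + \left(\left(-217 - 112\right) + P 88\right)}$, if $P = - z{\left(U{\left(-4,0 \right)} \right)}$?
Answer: $- \frac{1}{660836} \approx -1.5132 \cdot 10^{-6}$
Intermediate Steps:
$U{\left(q,Z \right)} = -1 + Z q$
$z{\left(Q \right)} = 1$
$P = -1$ ($P = \left(-1\right) 1 = -1$)
$\frac{1}{-660419 + \left(\left(-217 - 112\right) + P 88\right)} = \frac{1}{-660419 - 417} = \frac{1}{-660836} = - \frac{1}{660836}$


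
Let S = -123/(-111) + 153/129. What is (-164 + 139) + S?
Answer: -36125/1591 ≈ -22.706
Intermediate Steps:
S = 3650/1591 (S = -123*(-1/111) + 153*(1/129) = 41/37 + 51/43 = 3650/1591 ≈ 2.2942)
(-164 + 139) + S = (-164 + 139) + 3650/1591 = -25 + 3650/1591 = -36125/1591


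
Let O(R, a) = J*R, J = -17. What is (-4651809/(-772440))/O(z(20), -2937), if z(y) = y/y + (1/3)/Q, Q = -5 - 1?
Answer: -13955427/37205860 ≈ -0.37509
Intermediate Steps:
Q = -6
z(y) = 17/18 (z(y) = y/y + (1/3)/(-6) = 1 + (1*(⅓))*(-⅙) = 1 + (⅓)*(-⅙) = 1 - 1/18 = 17/18)
O(R, a) = -17*R
(-4651809/(-772440))/O(z(20), -2937) = (-4651809/(-772440))/((-17*17/18)) = (-4651809*(-1/772440))/(-289/18) = (1550603/257480)*(-18/289) = -13955427/37205860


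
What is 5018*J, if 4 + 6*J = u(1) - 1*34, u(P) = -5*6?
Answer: -170612/3 ≈ -56871.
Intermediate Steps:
u(P) = -30
J = -34/3 (J = -⅔ + (-30 - 1*34)/6 = -⅔ + (-30 - 34)/6 = -⅔ + (⅙)*(-64) = -⅔ - 32/3 = -34/3 ≈ -11.333)
5018*J = 5018*(-34/3) = -170612/3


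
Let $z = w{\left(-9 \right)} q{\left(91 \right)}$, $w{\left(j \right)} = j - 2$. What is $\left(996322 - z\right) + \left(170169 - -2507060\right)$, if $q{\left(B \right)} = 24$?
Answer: $3673815$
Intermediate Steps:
$w{\left(j \right)} = -2 + j$
$z = -264$ ($z = \left(-2 - 9\right) 24 = \left(-11\right) 24 = -264$)
$\left(996322 - z\right) + \left(170169 - -2507060\right) = \left(996322 - -264\right) + \left(170169 - -2507060\right) = \left(996322 + 264\right) + \left(170169 + 2507060\right) = 996586 + 2677229 = 3673815$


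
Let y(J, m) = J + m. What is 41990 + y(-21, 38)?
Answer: 42007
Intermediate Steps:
41990 + y(-21, 38) = 41990 + (-21 + 38) = 41990 + 17 = 42007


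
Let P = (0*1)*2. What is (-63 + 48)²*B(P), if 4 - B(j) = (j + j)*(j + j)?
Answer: 900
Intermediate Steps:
P = 0 (P = 0*2 = 0)
B(j) = 4 - 4*j² (B(j) = 4 - (j + j)*(j + j) = 4 - 2*j*2*j = 4 - 4*j²)
(-63 + 48)²*B(P) = (-63 + 48)²*(4 - 4*0²) = (-15)²*(4 - 4*0) = 225*(4 + 0) = 225*4 = 900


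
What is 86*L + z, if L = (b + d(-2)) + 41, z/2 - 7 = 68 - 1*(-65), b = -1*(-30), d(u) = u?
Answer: 6214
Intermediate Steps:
b = 30
z = 280 (z = 14 + 2*(68 - 1*(-65)) = 14 + 2*(68 + 65) = 14 + 2*133 = 14 + 266 = 280)
L = 69 (L = (30 - 2) + 41 = 28 + 41 = 69)
86*L + z = 86*69 + 280 = 5934 + 280 = 6214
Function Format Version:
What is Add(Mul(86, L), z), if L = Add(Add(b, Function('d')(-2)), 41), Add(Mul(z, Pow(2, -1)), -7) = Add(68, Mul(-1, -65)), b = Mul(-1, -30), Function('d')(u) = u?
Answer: 6214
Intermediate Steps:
b = 30
z = 280 (z = Add(14, Mul(2, Add(68, Mul(-1, -65)))) = Add(14, Mul(2, Add(68, 65))) = Add(14, Mul(2, 133)) = Add(14, 266) = 280)
L = 69 (L = Add(Add(30, -2), 41) = Add(28, 41) = 69)
Add(Mul(86, L), z) = Add(Mul(86, 69), 280) = Add(5934, 280) = 6214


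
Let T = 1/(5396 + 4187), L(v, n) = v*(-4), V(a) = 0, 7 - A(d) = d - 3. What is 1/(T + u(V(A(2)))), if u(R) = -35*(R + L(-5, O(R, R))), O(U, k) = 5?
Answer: -9583/6708099 ≈ -0.0014286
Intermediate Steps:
A(d) = 10 - d (A(d) = 7 - (d - 3) = 7 - (-3 + d) = 7 + (3 - d) = 10 - d)
L(v, n) = -4*v
u(R) = -700 - 35*R (u(R) = -35*(R - 4*(-5)) = -35*(R + 20) = -35*(20 + R) = -700 - 35*R)
T = 1/9583 ≈ 0.00010435
1/(T + u(V(A(2)))) = 1/(1/9583 + (-700 - 35*0)) = 1/(1/9583 + (-700 + 0)) = 1/(1/9583 - 700) = 1/(-6708099/9583) = -9583/6708099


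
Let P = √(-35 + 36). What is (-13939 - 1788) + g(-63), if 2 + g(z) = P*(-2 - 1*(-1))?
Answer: -15730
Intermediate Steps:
P = 1 (P = √1 = 1)
g(z) = -3 (g(z) = -2 + 1*(-2 - 1*(-1)) = -2 + 1*(-2 + 1) = -2 + 1*(-1) = -2 - 1 = -3)
(-13939 - 1788) + g(-63) = (-13939 - 1788) - 3 = -15727 - 3 = -15730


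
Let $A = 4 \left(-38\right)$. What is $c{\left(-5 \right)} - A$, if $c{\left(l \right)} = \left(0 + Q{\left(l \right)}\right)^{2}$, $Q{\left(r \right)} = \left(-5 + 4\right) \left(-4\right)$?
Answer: $168$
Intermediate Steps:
$Q{\left(r \right)} = 4$ ($Q{\left(r \right)} = \left(-1\right) \left(-4\right) = 4$)
$c{\left(l \right)} = 16$ ($c{\left(l \right)} = \left(0 + 4\right)^{2} = 4^{2} = 16$)
$A = -152$
$c{\left(-5 \right)} - A = 16 - -152 = 16 + 152 = 168$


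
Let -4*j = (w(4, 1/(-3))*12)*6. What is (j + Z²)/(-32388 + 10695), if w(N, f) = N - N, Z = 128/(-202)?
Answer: -4096/221290293 ≈ -1.8510e-5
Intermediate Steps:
Z = -64/101 (Z = 128*(-1/202) = -64/101 ≈ -0.63366)
w(N, f) = 0
j = 0 (j = -0*12*6/4 = -0*6 = -¼*0 = 0)
(j + Z²)/(-32388 + 10695) = (0 + (-64/101)²)/(-32388 + 10695) = (0 + 4096/10201)/(-21693) = (4096/10201)*(-1/21693) = -4096/221290293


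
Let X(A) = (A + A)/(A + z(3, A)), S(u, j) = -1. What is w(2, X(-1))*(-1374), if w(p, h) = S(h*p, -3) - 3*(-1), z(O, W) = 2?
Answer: -2748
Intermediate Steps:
X(A) = 2*A/(2 + A) (X(A) = (A + A)/(A + 2) = (2*A)/(2 + A) = 2*A/(2 + A))
w(p, h) = 2 (w(p, h) = -1 - 3*(-1) = -1 - 1*(-3) = -1 + 3 = 2)
w(2, X(-1))*(-1374) = 2*(-1374) = -2748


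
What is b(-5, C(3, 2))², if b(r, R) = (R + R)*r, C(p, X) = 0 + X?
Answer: 400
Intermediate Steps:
C(p, X) = X
b(r, R) = 2*R*r (b(r, R) = (2*R)*r = 2*R*r)
b(-5, C(3, 2))² = (2*2*(-5))² = (-20)² = 400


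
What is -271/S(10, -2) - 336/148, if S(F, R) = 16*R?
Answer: 7339/1184 ≈ 6.1985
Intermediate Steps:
-271/S(10, -2) - 336/148 = -271/(16*(-2)) - 336/148 = -271/(-32) - 336*1/148 = -271*(-1/32) - 84/37 = 271/32 - 84/37 = 7339/1184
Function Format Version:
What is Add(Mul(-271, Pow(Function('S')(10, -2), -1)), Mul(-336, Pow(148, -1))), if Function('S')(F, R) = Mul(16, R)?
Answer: Rational(7339, 1184) ≈ 6.1985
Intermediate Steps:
Add(Mul(-271, Pow(Function('S')(10, -2), -1)), Mul(-336, Pow(148, -1))) = Add(Mul(-271, Pow(Mul(16, -2), -1)), Mul(-336, Pow(148, -1))) = Add(Mul(-271, Pow(-32, -1)), Mul(-336, Rational(1, 148))) = Add(Mul(-271, Rational(-1, 32)), Rational(-84, 37)) = Add(Rational(271, 32), Rational(-84, 37)) = Rational(7339, 1184)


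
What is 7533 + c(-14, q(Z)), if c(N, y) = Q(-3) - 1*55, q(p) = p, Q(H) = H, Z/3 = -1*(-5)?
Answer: 7475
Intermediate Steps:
Z = 15 (Z = 3*(-1*(-5)) = 3*5 = 15)
c(N, y) = -58 (c(N, y) = -3 - 1*55 = -3 - 55 = -58)
7533 + c(-14, q(Z)) = 7533 - 58 = 7475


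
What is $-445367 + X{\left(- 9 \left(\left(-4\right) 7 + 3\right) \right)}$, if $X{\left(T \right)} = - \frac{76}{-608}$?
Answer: $- \frac{3562935}{8} \approx -4.4537 \cdot 10^{5}$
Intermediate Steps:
$X{\left(T \right)} = \frac{1}{8}$ ($X{\left(T \right)} = \left(-76\right) \left(- \frac{1}{608}\right) = \frac{1}{8}$)
$-445367 + X{\left(- 9 \left(\left(-4\right) 7 + 3\right) \right)} = -445367 + \frac{1}{8} = - \frac{3562935}{8}$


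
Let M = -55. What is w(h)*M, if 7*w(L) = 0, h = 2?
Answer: 0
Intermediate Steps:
w(L) = 0 (w(L) = (⅐)*0 = 0)
w(h)*M = 0*(-55) = 0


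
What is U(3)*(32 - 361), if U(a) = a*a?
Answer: -2961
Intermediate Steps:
U(a) = a**2
U(3)*(32 - 361) = 3**2*(32 - 361) = 9*(-329) = -2961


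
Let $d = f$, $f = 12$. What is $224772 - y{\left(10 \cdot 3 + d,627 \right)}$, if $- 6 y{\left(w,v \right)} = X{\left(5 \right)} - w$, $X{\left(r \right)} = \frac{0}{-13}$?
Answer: $224765$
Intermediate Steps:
$d = 12$
$X{\left(r \right)} = 0$ ($X{\left(r \right)} = 0 \left(- \frac{1}{13}\right) = 0$)
$y{\left(w,v \right)} = \frac{w}{6}$ ($y{\left(w,v \right)} = - \frac{0 - w}{6} = - \frac{\left(-1\right) w}{6} = \frac{w}{6}$)
$224772 - y{\left(10 \cdot 3 + d,627 \right)} = 224772 - \frac{10 \cdot 3 + 12}{6} = 224772 - \frac{30 + 12}{6} = 224772 - \frac{1}{6} \cdot 42 = 224772 - 7 = 224765$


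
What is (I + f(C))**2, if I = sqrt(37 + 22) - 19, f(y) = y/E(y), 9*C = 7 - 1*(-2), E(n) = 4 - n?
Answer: 3667/9 - 112*sqrt(59)/3 ≈ 120.68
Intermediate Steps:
C = 1 (C = (7 - 1*(-2))/9 = (7 + 2)/9 = (1/9)*9 = 1)
f(y) = y/(4 - y)
I = -19 + sqrt(59) (I = sqrt(59) - 19 = -19 + sqrt(59) ≈ -11.319)
(I + f(C))**2 = ((-19 + sqrt(59)) - 1*1/(-4 + 1))**2 = ((-19 + sqrt(59)) - 1*1/(-3))**2 = ((-19 + sqrt(59)) - 1*1*(-1/3))**2 = ((-19 + sqrt(59)) + 1/3)**2 = (-56/3 + sqrt(59))**2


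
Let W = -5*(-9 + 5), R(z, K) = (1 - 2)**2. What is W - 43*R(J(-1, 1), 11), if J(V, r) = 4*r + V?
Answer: -23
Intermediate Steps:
J(V, r) = V + 4*r
R(z, K) = 1 (R(z, K) = (-1)**2 = 1)
W = 20 (W = -5*(-4) = 20)
W - 43*R(J(-1, 1), 11) = 20 - 43*1 = 20 - 43 = -23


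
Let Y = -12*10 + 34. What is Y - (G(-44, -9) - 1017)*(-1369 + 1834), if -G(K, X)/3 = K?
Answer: 411439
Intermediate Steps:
G(K, X) = -3*K
Y = -86 (Y = -120 + 34 = -86)
Y - (G(-44, -9) - 1017)*(-1369 + 1834) = -86 - (-3*(-44) - 1017)*(-1369 + 1834) = -86 - (132 - 1017)*465 = -86 - (-885)*465 = -86 - 1*(-411525) = -86 + 411525 = 411439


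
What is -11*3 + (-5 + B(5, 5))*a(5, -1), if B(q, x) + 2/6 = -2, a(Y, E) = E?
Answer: -77/3 ≈ -25.667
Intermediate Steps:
B(q, x) = -7/3 (B(q, x) = -⅓ - 2 = -7/3)
-11*3 + (-5 + B(5, 5))*a(5, -1) = -11*3 + (-5 - 7/3)*(-1) = -33 - 22/3*(-1) = -33 + 22/3 = -77/3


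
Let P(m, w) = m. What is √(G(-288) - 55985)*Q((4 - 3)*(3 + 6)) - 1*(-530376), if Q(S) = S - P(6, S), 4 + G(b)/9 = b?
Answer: 530376 + 3*I*√58613 ≈ 5.3038e+5 + 726.3*I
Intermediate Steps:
G(b) = -36 + 9*b
Q(S) = -6 + S (Q(S) = S - 1*6 = S - 6 = -6 + S)
√(G(-288) - 55985)*Q((4 - 3)*(3 + 6)) - 1*(-530376) = √((-36 + 9*(-288)) - 55985)*(-6 + (4 - 3)*(3 + 6)) - 1*(-530376) = √((-36 - 2592) - 55985)*(-6 + 1*9) + 530376 = √(-2628 - 55985)*(-6 + 9) + 530376 = √(-58613)*3 + 530376 = (I*√58613)*3 + 530376 = 3*I*√58613 + 530376 = 530376 + 3*I*√58613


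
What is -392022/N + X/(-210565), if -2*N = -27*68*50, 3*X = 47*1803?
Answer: -931584997/107388150 ≈ -8.6749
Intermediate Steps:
X = 28247 (X = (47*1803)/3 = (1/3)*84741 = 28247)
N = 45900 (N = -(-27*68)*50/2 = -(-918)*50 = -1/2*(-91800) = 45900)
-392022/N + X/(-210565) = -392022/45900 + 28247/(-210565) = -392022*1/45900 + 28247*(-1/210565) = -21779/2550 - 28247/210565 = -931584997/107388150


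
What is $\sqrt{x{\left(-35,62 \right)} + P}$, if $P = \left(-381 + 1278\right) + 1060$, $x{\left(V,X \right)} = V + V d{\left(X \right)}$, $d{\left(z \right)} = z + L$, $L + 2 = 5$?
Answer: $i \sqrt{353} \approx 18.788 i$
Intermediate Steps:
$L = 3$ ($L = -2 + 5 = 3$)
$d{\left(z \right)} = 3 + z$ ($d{\left(z \right)} = z + 3 = 3 + z$)
$x{\left(V,X \right)} = V + V \left(3 + X\right)$
$P = 1957$ ($P = 897 + 1060 = 1957$)
$\sqrt{x{\left(-35,62 \right)} + P} = \sqrt{- 35 \left(4 + 62\right) + 1957} = \sqrt{\left(-35\right) 66 + 1957} = \sqrt{-2310 + 1957} = \sqrt{-353} = i \sqrt{353}$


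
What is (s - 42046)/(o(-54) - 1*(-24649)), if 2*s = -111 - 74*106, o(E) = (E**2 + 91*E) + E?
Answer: -92047/45194 ≈ -2.0367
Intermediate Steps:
o(E) = E**2 + 92*E
s = -7955/2 (s = (-111 - 74*106)/2 = (-111 - 7844)/2 = (1/2)*(-7955) = -7955/2 ≈ -3977.5)
(s - 42046)/(o(-54) - 1*(-24649)) = (-7955/2 - 42046)/(-54*(92 - 54) - 1*(-24649)) = -92047/(2*(-54*38 + 24649)) = -92047/(2*(-2052 + 24649)) = -92047/2/22597 = -92047/2*1/22597 = -92047/45194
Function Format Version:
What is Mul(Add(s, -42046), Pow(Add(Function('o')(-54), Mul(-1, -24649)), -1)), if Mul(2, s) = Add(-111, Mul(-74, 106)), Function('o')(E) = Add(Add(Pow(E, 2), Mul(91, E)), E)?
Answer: Rational(-92047, 45194) ≈ -2.0367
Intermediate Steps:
Function('o')(E) = Add(Pow(E, 2), Mul(92, E))
s = Rational(-7955, 2) (s = Mul(Rational(1, 2), Add(-111, Mul(-74, 106))) = Mul(Rational(1, 2), Add(-111, -7844)) = Mul(Rational(1, 2), -7955) = Rational(-7955, 2) ≈ -3977.5)
Mul(Add(s, -42046), Pow(Add(Function('o')(-54), Mul(-1, -24649)), -1)) = Mul(Add(Rational(-7955, 2), -42046), Pow(Add(Mul(-54, Add(92, -54)), Mul(-1, -24649)), -1)) = Mul(Rational(-92047, 2), Pow(Add(Mul(-54, 38), 24649), -1)) = Mul(Rational(-92047, 2), Pow(Add(-2052, 24649), -1)) = Mul(Rational(-92047, 2), Pow(22597, -1)) = Mul(Rational(-92047, 2), Rational(1, 22597)) = Rational(-92047, 45194)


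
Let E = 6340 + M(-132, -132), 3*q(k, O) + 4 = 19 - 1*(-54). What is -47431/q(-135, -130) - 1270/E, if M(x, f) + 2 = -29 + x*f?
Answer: -1125709133/545859 ≈ -2062.3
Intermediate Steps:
M(x, f) = -31 + f*x (M(x, f) = -2 + (-29 + x*f) = -2 + (-29 + f*x) = -31 + f*x)
q(k, O) = 23 (q(k, O) = -4/3 + (19 - 1*(-54))/3 = -4/3 + (19 + 54)/3 = -4/3 + (⅓)*73 = -4/3 + 73/3 = 23)
E = 23733 (E = 6340 + (-31 - 132*(-132)) = 6340 + (-31 + 17424) = 6340 + 17393 = 23733)
-47431/q(-135, -130) - 1270/E = -47431/23 - 1270/23733 = -1125709133/545859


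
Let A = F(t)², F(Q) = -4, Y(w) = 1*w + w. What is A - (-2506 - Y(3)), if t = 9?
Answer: 2528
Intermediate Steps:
Y(w) = 2*w (Y(w) = w + w = 2*w)
A = 16 (A = (-4)² = 16)
A - (-2506 - Y(3)) = 16 - (-2506 - 2*3) = 16 - (-2506 - 1*6) = 16 - (-2506 - 6) = 16 - 1*(-2512) = 16 + 2512 = 2528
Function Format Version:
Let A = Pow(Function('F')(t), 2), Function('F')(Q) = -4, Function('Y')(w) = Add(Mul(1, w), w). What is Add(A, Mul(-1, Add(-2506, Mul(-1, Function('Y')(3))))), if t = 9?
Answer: 2528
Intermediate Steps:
Function('Y')(w) = Mul(2, w) (Function('Y')(w) = Add(w, w) = Mul(2, w))
A = 16 (A = Pow(-4, 2) = 16)
Add(A, Mul(-1, Add(-2506, Mul(-1, Function('Y')(3))))) = Add(16, Mul(-1, Add(-2506, Mul(-1, Mul(2, 3))))) = Add(16, Mul(-1, Add(-2506, Mul(-1, 6)))) = Add(16, Mul(-1, Add(-2506, -6))) = Add(16, Mul(-1, -2512)) = Add(16, 2512) = 2528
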